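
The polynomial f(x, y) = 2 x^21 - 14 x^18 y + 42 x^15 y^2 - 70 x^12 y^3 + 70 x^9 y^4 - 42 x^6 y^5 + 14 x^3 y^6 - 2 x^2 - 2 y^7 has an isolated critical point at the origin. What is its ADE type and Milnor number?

Type A_6, Milnor number mu = 6.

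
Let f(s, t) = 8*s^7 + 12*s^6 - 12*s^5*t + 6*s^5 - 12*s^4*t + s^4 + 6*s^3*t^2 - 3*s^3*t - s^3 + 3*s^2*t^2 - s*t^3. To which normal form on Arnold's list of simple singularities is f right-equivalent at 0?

The Hessian of f at 0 has rank 0. Corank 2; j^3 = -s^3 is a perfect cube, so E-series; the 4-jet and mu = 7 give E_7.

E_{7}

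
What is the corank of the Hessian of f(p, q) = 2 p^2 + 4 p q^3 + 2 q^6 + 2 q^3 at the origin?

Hessian at 0 has rank 1.

1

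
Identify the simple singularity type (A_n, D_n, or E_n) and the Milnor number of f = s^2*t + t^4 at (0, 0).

Type D_{5}, Milnor number mu = 5.

The Hessian of f at 0 is [[0, 0], [0, 0]] with rank 0, so corank 2. A Groebner basis of the Jacobian ideal J(f) in C{s,t} is {s^3, s^2/4 + t^3, s*t}; counting standard monomials gives mu = 5. Corank 2; j^3 = s^2*t has shape L^2 M (L != M), so D-series; mu = 5 gives D_5.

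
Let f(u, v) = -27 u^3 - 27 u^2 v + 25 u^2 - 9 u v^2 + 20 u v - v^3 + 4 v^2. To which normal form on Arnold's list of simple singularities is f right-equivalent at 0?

A2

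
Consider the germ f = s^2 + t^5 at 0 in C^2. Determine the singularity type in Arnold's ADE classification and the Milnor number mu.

Type A4, Milnor number mu = 4.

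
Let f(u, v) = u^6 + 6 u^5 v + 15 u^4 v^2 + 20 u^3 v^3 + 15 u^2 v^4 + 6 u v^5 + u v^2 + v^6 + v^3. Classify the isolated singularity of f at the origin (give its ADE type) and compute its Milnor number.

Type D_7, Milnor number mu = 7.

The Hessian of f at 0 has rank 0. Corank 2; j^3 = v^2*(u + v) has shape L^2 M (L != M), so D-series; mu = 7 gives D_7.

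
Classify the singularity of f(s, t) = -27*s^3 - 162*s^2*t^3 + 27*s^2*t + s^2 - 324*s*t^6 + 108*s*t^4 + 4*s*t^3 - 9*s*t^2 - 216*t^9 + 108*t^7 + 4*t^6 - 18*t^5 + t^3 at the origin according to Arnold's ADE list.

A2

The Hessian of f at 0 has rank 1. Corank 1: A-series; mu = 2 gives A_2.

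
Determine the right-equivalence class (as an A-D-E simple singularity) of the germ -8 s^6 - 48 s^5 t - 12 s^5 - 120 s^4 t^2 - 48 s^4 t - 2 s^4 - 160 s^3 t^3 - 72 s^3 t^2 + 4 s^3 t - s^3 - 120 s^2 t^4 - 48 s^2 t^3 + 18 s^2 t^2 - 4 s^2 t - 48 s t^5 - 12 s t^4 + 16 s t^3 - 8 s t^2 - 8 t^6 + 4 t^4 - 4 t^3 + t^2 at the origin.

A_{2}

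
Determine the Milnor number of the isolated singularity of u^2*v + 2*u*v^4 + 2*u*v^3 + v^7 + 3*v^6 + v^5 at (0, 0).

The Hessian of f at 0 has rank 0. Corank 2; j^3 = u^2*v has shape L^2 M (L != M), so D-series; mu = 7 gives D_7.

7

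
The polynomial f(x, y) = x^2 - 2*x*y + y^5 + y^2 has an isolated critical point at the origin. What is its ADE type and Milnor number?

The Hessian of f at 0 has rank 1. Corank 1: A-series; mu = 4 gives A_4.

Type A4, Milnor number mu = 4.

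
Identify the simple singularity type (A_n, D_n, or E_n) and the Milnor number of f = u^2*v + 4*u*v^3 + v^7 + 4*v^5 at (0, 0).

Type D8, Milnor number mu = 8.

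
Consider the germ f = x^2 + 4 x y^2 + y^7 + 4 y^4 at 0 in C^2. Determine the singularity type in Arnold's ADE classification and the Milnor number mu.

Type A6, Milnor number mu = 6.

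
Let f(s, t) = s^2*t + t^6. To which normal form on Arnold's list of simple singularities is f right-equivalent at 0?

D_{7}

The Hessian of f at 0 has rank 0. Corank 2; j^3 = s^2*t has shape L^2 M (L != M), so D-series; mu = 7 gives D_7.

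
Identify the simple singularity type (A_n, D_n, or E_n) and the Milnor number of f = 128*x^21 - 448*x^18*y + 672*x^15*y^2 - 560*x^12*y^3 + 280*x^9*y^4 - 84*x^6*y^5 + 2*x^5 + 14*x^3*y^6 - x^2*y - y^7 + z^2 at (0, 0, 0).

Type D_8, Milnor number mu = 8.

The Hessian of f at 0 is [[0, 0, 0], [0, 0, 0], [0, 0, 2]] with rank 1, so corank 2. A Groebner basis of the Jacobian ideal J(f) in C{x,y,z} is {x^2/7 + y^6, x^3, x*y, z}; counting standard monomials gives mu = 8. Corank 2; j^3 = -x^2*y has shape L^2 M (L != M), so D-series; mu = 8 gives D_8.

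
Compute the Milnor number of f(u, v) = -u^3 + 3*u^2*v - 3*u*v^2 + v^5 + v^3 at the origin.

The Hessian of f at 0 is [[0, 0], [0, 0]] with rank 0, so corank 2. A Groebner basis of the Jacobian ideal J(f) in C{u,v} is {v^4, u^2 - 2*u*v + v^2}; counting standard monomials gives mu = 8. Corank 2; j^3 = -(u - v)^3 is a perfect cube, so E-series; the 5-jet and mu = 8 give E_8.

8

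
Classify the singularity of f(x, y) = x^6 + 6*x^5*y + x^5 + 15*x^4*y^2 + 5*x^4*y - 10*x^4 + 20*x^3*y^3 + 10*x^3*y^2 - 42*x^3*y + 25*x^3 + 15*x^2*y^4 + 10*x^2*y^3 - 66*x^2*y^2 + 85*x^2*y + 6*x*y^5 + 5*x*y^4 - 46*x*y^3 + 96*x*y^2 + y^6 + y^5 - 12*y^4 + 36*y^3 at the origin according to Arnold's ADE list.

The Hessian of f at 0 has rank 0. Corank 2; j^3 = (x + y)*(5*x + 6*y)^2 has shape L^2 M (L != M), so D-series; mu = 7 gives D_7.

D7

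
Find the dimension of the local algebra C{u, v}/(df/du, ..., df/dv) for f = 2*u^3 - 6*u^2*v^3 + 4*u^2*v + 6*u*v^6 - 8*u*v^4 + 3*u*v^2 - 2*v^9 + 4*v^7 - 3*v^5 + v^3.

The Hessian of f at 0 is [[0, 0], [0, 0]] with rank 0, so corank 2. A Groebner basis of the Jacobian ideal J(f) in C{u,v} is {v^3, u^2 - 3*v^2/2, u*v + 3*v^2/2}; counting standard monomials gives mu = 4. Corank 2; j^3 = (u + v)*(2*u^2 + 2*u*v + v^2) splits into three distinct lines over C (the quadratic factor has nonzero discriminant), so D_4.

4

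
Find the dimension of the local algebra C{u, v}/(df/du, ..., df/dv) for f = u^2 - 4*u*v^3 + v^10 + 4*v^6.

9

The Hessian of f at 0 is [[2, 0], [0, 0]] with rank 1, so corank 1. A Groebner basis of the Jacobian ideal J(f) in C{u,v} is {u^3, -u/2 + v^3}; counting standard monomials gives mu = 9. Corank 1: A-series; mu = 9 gives A_9.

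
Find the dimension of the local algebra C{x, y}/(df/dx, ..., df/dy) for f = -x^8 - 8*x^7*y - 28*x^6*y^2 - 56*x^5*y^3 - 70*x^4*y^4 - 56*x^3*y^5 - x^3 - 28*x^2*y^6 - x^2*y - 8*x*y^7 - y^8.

The Hessian of f at 0 is [[0, 0], [0, 0]] with rank 0, so corank 2. A Groebner basis of the Jacobian ideal J(f) in C{x,y} is {-x*y/8 + y^7, x*y^2, x^2 + x*y}; counting standard monomials gives mu = 9. Corank 2; j^3 = -x^2*(x + y) has shape L^2 M (L != M), so D-series; mu = 9 gives D_9.

9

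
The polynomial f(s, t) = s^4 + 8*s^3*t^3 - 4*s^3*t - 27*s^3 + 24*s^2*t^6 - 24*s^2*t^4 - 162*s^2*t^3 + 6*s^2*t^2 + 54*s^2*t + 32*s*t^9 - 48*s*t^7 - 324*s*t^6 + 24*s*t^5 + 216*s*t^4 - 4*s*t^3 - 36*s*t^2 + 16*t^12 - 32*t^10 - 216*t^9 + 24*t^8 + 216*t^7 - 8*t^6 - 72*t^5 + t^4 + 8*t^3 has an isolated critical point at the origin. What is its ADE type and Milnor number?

The Hessian of f at 0 has rank 0. Corank 2; j^3 = -(3*s - 2*t)^3 is a perfect cube, so E-series; the 4-jet and mu = 6 give E_6.

Type E_6, Milnor number mu = 6.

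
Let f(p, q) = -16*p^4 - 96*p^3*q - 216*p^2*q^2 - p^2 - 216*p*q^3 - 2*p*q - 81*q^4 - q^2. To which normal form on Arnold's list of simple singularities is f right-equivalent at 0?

The Hessian of f at 0 is [[-2, -2], [-2, -2]] with rank 1, so corank 1. A Groebner basis of the Jacobian ideal J(f) in C{p,q} is {q^3, p + q}; counting standard monomials gives mu = 3. Corank 1: A-series; mu = 3 gives A_3.

A3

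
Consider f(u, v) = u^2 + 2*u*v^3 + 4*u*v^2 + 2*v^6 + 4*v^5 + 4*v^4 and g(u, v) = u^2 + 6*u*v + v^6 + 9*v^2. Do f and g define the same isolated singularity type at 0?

Yes.

The Hessian of f at 0 has rank 1. Corank 1: A-series; mu = 5 gives A_5. The Hessian of g at 0 has rank 1. Corank 1: A-series; mu = 5 gives A_5. Both have type A_5, hence right-equivalent.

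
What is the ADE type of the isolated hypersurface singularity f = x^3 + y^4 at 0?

E_6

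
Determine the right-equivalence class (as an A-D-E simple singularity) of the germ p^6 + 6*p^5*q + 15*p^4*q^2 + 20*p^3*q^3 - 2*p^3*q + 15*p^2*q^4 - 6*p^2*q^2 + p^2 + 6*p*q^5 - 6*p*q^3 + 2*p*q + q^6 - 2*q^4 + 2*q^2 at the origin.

A1

The Hessian of f at 0 has rank 2. Corank 0: nondegenerate Morse point, so A_1.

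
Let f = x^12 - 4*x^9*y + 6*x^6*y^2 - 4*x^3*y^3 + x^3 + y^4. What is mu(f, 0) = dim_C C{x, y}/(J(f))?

6

The Hessian of f at 0 is [[0, 0], [0, 0]] with rank 0, so corank 2. A Groebner basis of the Jacobian ideal J(f) in C{x,y} is {y^3, x^2}; counting standard monomials gives mu = 6. Corank 2; j^3 = x^3 is a perfect cube, so E-series; the 4-jet and mu = 6 give E_6.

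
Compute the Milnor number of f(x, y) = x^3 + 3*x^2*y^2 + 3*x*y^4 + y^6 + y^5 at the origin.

The Hessian of f at 0 has rank 0. Corank 2; j^3 = x^3 is a perfect cube, so E-series; the 5-jet and mu = 8 give E_8.

8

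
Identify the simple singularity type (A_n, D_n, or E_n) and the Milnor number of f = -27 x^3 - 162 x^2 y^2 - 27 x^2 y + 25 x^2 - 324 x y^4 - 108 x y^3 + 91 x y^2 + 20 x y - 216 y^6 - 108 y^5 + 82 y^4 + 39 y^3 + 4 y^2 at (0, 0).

The Hessian of f at 0 is [[50, 20], [20, 8]] with rank 1, so corank 1. A Groebner basis of the Jacobian ideal J(f) in C{x,y} is {y^2, x + 2*y/5}; counting standard monomials gives mu = 2. Corank 1: A-series; mu = 2 gives A_2.

Type A_{2}, Milnor number mu = 2.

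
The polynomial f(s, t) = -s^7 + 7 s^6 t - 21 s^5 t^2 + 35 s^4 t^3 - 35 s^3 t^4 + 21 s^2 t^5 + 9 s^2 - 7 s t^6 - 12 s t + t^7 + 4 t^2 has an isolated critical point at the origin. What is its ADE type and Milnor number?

Type A_{6}, Milnor number mu = 6.

The Hessian of f at 0 has rank 1. Corank 1: A-series; mu = 6 gives A_6.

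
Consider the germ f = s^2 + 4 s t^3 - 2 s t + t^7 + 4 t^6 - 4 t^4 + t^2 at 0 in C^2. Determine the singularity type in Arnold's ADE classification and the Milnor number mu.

Type A6, Milnor number mu = 6.

The Hessian of f at 0 is [[2, -2], [-2, 2]] with rank 1, so corank 1. A Groebner basis of the Jacobian ideal J(f) in C{s,t} is {s/2 + t^3 - t/2, s^2 - 2*s*t + t^2}; counting standard monomials gives mu = 6. Corank 1: A-series; mu = 6 gives A_6.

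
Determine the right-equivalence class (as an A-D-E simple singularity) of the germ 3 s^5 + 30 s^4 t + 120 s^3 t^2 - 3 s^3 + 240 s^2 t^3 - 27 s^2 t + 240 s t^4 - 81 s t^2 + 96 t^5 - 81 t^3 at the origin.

E_8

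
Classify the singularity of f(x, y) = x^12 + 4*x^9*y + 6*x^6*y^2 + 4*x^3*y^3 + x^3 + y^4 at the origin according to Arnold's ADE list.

The Hessian of f at 0 is [[0, 0], [0, 0]] with rank 0, so corank 2. A Groebner basis of the Jacobian ideal J(f) in C{x,y} is {y^3, x^2}; counting standard monomials gives mu = 6. Corank 2; j^3 = x^3 is a perfect cube, so E-series; the 4-jet and mu = 6 give E_6.

E_6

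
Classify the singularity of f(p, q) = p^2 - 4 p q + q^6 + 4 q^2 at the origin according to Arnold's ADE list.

A5

The Hessian of f at 0 has rank 1. Corank 1: A-series; mu = 5 gives A_5.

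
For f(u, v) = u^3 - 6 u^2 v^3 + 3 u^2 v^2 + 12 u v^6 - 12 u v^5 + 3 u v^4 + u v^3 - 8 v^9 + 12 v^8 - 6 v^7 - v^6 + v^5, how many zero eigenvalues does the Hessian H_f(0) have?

2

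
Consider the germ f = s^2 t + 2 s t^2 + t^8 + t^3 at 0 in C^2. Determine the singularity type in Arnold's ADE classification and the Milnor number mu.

Type D_{9}, Milnor number mu = 9.

The Hessian of f at 0 has rank 0. Corank 2; j^3 = t*(s + t)^2 has shape L^2 M (L != M), so D-series; mu = 9 gives D_9.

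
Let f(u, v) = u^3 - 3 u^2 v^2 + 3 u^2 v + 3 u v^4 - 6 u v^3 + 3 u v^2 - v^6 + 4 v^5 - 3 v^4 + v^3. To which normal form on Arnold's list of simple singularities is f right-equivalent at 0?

The Hessian of f at 0 has rank 0. Corank 2; j^3 = (u + v)^3 is a perfect cube, so E-series; the 5-jet and mu = 8 give E_8.

E_{8}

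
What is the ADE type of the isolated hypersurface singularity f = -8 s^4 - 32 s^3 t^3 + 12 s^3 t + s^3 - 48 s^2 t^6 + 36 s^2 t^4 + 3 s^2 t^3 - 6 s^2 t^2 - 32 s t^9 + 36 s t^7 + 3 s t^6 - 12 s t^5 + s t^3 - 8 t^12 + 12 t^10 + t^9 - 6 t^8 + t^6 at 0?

E_7

The Hessian of f at 0 has rank 0. Corank 2; j^3 = s^3 is a perfect cube, so E-series; the 4-jet and mu = 7 give E_7.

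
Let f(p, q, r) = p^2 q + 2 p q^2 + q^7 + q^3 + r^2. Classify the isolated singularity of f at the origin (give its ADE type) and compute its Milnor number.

Type D8, Milnor number mu = 8.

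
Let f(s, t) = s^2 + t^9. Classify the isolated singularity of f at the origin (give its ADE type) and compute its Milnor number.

Type A_8, Milnor number mu = 8.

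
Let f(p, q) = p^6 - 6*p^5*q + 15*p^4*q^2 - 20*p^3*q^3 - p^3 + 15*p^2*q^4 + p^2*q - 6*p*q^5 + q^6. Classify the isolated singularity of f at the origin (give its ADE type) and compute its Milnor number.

The Hessian of f at 0 is [[0, 0], [0, 0]] with rank 0, so corank 2. A Groebner basis of the Jacobian ideal J(f) in C{p,q} is {p*q/6 + q^5, p*q^2, p^2 - p*q}; counting standard monomials gives mu = 7. Corank 2; j^3 = -p^2*(p - q) has shape L^2 M (L != M), so D-series; mu = 7 gives D_7.

Type D_{7}, Milnor number mu = 7.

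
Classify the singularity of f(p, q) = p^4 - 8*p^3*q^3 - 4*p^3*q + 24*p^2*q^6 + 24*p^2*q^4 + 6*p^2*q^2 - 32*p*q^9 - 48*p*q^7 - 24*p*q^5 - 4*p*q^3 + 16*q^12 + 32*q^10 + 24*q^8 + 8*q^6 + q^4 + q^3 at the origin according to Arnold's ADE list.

E6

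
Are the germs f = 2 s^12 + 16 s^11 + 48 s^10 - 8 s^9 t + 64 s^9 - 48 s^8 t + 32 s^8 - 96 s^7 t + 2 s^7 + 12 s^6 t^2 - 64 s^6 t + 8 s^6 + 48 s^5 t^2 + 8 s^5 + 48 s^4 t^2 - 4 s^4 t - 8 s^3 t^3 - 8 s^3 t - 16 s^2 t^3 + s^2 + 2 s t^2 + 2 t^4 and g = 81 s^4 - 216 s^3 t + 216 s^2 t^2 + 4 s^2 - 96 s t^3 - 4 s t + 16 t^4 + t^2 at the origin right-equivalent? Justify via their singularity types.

The Hessian of f at 0 has rank 1. Corank 1: A-series; mu = 3 gives A_3. The Hessian of g at 0 has rank 1. Corank 1: A-series; mu = 3 gives A_3. Both have type A_3, hence right-equivalent.

Yes.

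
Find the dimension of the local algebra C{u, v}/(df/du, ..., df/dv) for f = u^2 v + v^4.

5

The Hessian of f at 0 has rank 0. Corank 2; j^3 = u^2*v has shape L^2 M (L != M), so D-series; mu = 5 gives D_5.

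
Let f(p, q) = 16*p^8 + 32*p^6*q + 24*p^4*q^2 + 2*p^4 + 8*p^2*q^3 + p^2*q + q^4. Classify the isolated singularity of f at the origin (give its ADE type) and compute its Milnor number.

The Hessian of f at 0 is [[0, 0], [0, 0]] with rank 0, so corank 2. A Groebner basis of the Jacobian ideal J(f) in C{p,q} is {p^3, p^2/4 + q^3, p*q}; counting standard monomials gives mu = 5. Corank 2; j^3 = p^2*q has shape L^2 M (L != M), so D-series; mu = 5 gives D_5.

Type D_5, Milnor number mu = 5.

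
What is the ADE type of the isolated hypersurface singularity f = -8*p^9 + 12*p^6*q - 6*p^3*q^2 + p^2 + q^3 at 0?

A_{2}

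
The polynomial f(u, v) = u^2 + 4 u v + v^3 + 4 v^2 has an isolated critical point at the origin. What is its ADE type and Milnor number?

The Hessian of f at 0 has rank 1. Corank 1: A-series; mu = 2 gives A_2.

Type A_{2}, Milnor number mu = 2.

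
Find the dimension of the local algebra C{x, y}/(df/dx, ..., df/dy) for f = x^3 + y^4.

The Hessian of f at 0 is [[0, 0], [0, 0]] with rank 0, so corank 2. A Groebner basis of the Jacobian ideal J(f) in C{x,y} is {y^3, x^2}; counting standard monomials gives mu = 6. Corank 2; j^3 = x^3 is a perfect cube, so E-series; the 4-jet and mu = 6 give E_6.

6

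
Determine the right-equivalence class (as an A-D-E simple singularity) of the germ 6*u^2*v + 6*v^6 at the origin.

D_{7}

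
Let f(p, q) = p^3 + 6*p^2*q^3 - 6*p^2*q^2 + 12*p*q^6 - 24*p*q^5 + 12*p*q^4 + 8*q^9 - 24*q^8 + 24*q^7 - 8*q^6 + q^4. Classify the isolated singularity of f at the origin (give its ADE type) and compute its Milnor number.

The Hessian of f at 0 has rank 0. Corank 2; j^3 = p^3 is a perfect cube, so E-series; the 4-jet and mu = 6 give E_6.

Type E_{6}, Milnor number mu = 6.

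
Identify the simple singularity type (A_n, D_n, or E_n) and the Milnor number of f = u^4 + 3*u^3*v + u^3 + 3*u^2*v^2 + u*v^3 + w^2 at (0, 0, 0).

Type E7, Milnor number mu = 7.

The Hessian of f at 0 is [[0, 0, 0], [0, 0, 0], [0, 0, 2]] with rank 1, so corank 2. A Groebner basis of the Jacobian ideal J(f) in C{u,v,w} is {3*u^2 + v^4 + v^3, u^3, u^2*v - u^2 - v^3/3, 2*u^2 + u*v^2 + 2*v^3/3, w}; counting standard monomials gives mu = 7. Corank 2; j^3 = u^3 is a perfect cube, so E-series; the 4-jet and mu = 7 give E_7.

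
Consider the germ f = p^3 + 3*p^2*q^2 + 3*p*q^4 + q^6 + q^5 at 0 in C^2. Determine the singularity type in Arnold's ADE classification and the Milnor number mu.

Type E_{8}, Milnor number mu = 8.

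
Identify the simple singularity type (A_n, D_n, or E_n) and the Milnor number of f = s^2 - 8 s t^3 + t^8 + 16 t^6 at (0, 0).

The Hessian of f at 0 has rank 1. Corank 1: A-series; mu = 7 gives A_7.

Type A7, Milnor number mu = 7.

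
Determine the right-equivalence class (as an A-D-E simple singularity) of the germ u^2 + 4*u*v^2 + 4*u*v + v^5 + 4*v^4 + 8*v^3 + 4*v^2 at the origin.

The Hessian of f at 0 has rank 1. Corank 1: A-series; mu = 4 gives A_4.

A_{4}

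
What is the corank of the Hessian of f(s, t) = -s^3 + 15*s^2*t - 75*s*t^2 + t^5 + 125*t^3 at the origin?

The Hessian at 0 is [[0, 0], [0, 0]] of rank 0; hence corank 2.

2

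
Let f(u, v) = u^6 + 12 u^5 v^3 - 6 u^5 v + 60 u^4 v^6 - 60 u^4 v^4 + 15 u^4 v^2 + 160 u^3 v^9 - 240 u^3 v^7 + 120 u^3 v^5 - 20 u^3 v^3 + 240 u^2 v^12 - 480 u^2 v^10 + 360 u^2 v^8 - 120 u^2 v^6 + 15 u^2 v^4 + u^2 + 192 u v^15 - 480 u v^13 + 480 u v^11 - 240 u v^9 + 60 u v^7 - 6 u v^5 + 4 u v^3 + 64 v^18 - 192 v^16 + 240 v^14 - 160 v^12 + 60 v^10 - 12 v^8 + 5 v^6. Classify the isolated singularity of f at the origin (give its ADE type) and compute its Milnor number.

Type A_{5}, Milnor number mu = 5.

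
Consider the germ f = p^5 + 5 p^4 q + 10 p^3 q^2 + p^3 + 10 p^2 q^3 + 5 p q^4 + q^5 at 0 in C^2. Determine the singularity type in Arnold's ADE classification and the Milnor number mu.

Type E8, Milnor number mu = 8.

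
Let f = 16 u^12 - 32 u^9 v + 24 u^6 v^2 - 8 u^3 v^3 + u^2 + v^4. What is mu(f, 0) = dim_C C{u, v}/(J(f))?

The Hessian of f at 0 has rank 1. Corank 1: A-series; mu = 3 gives A_3.

3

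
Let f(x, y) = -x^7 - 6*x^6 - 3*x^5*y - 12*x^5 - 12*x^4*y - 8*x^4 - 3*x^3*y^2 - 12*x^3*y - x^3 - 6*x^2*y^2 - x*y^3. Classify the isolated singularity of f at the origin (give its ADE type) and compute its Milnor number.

Type E_7, Milnor number mu = 7.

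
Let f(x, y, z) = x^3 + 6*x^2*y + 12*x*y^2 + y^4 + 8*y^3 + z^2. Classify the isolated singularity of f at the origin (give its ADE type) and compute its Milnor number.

Type E_{6}, Milnor number mu = 6.

The Hessian of f at 0 is [[0, 0, 0], [0, 0, 0], [0, 0, 2]] with rank 1, so corank 2. A Groebner basis of the Jacobian ideal J(f) in C{x,y,z} is {y^3, x^2 + 4*x*y + 4*y^2, z}; counting standard monomials gives mu = 6. Corank 2; j^3 = (x + 2*y)^3 is a perfect cube, so E-series; the 4-jet and mu = 6 give E_6.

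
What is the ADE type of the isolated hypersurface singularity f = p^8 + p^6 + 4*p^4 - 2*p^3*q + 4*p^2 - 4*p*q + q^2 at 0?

The Hessian of f at 0 is [[8, -4], [-4, 2]] with rank 1, so corank 1. A Groebner basis of the Jacobian ideal J(f) in C{p,q} is {-96*p^2 + 112*p*q + q^4 - 32*q^2, p^3 + 2*p - q, p^2*q + 8*p/3 - q^3/12 - 4*q/3, p*q^2 + 8*p/3 - q^3/3 - 4*q/3}; counting standard monomials gives mu = 7. Corank 1: A-series; mu = 7 gives A_7.

A_7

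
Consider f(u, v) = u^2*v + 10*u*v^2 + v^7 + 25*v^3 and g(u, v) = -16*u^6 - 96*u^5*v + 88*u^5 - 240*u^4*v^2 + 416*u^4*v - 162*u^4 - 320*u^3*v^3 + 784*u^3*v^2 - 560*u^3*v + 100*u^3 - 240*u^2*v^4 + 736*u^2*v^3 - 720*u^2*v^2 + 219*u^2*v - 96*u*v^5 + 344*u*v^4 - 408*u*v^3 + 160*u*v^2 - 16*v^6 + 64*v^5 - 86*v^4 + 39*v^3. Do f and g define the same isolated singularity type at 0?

No.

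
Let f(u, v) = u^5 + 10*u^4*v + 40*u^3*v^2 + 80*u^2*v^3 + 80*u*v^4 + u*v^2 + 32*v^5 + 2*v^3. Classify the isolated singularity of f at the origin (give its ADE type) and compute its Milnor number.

Type D_{6}, Milnor number mu = 6.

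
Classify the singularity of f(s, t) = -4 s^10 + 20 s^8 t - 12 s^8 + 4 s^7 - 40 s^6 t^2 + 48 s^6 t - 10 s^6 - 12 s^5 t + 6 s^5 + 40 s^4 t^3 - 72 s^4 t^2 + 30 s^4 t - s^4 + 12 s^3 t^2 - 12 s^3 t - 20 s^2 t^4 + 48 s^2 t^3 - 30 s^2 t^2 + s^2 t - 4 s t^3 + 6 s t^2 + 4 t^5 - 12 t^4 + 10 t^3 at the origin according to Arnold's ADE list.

D_4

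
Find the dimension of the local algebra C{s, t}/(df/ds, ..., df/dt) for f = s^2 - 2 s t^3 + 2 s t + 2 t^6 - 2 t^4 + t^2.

5

The Hessian of f at 0 has rank 1. Corank 1: A-series; mu = 5 gives A_5.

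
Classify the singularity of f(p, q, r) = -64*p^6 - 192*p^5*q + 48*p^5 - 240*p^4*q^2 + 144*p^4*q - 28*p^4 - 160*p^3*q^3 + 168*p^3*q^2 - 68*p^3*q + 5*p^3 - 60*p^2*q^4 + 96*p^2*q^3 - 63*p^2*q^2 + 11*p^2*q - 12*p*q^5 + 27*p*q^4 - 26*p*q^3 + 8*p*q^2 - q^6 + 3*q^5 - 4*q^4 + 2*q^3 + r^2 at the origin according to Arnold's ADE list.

D_4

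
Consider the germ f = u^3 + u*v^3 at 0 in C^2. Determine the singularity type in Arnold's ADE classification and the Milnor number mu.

Type E_7, Milnor number mu = 7.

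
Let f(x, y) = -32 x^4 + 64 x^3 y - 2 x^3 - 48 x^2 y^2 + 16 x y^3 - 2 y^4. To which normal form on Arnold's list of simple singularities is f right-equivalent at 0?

The Hessian of f at 0 is [[0, 0], [0, 0]] with rank 0, so corank 2. A Groebner basis of the Jacobian ideal J(f) in C{x,y} is {y^4, x*y^2 - y^3/6, x^2}; counting standard monomials gives mu = 6. Corank 2; j^3 = -2*x^3 is a perfect cube, so E-series; the 4-jet and mu = 6 give E_6.

E_6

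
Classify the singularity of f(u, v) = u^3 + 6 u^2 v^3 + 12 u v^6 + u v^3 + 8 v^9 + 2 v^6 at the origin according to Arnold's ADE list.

E7

The Hessian of f at 0 has rank 0. Corank 2; j^3 = u^3 is a perfect cube, so E-series; the 4-jet and mu = 7 give E_7.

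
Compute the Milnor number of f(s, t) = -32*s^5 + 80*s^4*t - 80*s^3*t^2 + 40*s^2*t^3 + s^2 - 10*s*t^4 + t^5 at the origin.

The Hessian of f at 0 is [[2, 0], [0, 0]] with rank 1, so corank 1. A Groebner basis of the Jacobian ideal J(f) in C{s,t} is {t^4, s}; counting standard monomials gives mu = 4. Corank 1: A-series; mu = 4 gives A_4.

4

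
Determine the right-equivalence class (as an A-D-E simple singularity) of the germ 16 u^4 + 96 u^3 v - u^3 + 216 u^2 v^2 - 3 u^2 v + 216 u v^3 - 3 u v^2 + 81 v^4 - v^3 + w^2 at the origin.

E_{6}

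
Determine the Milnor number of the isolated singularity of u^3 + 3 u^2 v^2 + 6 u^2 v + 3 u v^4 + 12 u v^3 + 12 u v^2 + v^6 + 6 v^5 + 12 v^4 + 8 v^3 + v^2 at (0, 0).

The Hessian of f at 0 is [[0, 0], [0, 2]] with rank 1, so corank 1. A Groebner basis of the Jacobian ideal J(f) in C{u,v} is {u^2, v}; counting standard monomials gives mu = 2. Corank 1: A-series; mu = 2 gives A_2.

2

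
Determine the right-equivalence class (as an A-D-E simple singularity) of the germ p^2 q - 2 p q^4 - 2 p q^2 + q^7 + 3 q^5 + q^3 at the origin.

D_6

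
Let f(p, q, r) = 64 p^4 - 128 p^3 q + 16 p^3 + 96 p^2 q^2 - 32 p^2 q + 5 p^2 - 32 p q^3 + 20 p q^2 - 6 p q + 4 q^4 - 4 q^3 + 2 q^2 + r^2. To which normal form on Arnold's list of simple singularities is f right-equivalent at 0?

A1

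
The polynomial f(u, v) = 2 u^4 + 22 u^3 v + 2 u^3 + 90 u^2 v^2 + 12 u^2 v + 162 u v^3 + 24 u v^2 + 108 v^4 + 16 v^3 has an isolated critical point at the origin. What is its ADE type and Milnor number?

The Hessian of f at 0 has rank 0. Corank 2; j^3 = 2*(u + 2*v)^3 is a perfect cube, so E-series; the 4-jet and mu = 7 give E_7.

Type E_7, Milnor number mu = 7.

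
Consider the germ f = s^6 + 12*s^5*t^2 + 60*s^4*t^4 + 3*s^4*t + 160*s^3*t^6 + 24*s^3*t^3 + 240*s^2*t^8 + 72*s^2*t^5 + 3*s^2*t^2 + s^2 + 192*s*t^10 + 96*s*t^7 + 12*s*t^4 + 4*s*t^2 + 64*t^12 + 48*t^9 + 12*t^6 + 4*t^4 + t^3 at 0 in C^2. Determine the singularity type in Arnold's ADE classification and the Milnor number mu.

Type A_{2}, Milnor number mu = 2.

The Hessian of f at 0 is [[2, 0], [0, 0]] with rank 1, so corank 1. A Groebner basis of the Jacobian ideal J(f) in C{s,t} is {t^2, s}; counting standard monomials gives mu = 2. Corank 1: A-series; mu = 2 gives A_2.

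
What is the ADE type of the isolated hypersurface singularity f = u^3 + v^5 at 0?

The Hessian of f at 0 has rank 0. Corank 2; j^3 = u^3 is a perfect cube, so E-series; the 5-jet and mu = 8 give E_8.

E_8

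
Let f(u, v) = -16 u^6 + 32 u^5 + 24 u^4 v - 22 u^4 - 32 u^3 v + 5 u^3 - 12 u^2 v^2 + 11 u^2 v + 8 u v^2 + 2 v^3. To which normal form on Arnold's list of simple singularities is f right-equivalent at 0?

The Hessian of f at 0 is [[0, 0], [0, 0]] with rank 0, so corank 2. A Groebner basis of the Jacobian ideal J(f) in C{u,v} is {v^3, u^2 + 2*v^2, u*v - v^2}; counting standard monomials gives mu = 4. Corank 2; j^3 = (u + v)*(5*u^2 + 6*u*v + 2*v^2) splits into three distinct lines over C (the quadratic factor has nonzero discriminant), so D_4.

D4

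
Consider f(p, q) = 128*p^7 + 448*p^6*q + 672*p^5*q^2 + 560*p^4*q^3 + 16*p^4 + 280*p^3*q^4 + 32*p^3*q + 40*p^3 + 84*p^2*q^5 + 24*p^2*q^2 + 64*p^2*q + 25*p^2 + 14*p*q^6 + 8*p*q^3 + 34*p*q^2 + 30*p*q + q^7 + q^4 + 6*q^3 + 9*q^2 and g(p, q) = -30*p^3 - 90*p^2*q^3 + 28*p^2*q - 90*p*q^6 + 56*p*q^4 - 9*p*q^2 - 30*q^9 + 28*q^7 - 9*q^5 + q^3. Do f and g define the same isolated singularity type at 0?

The Hessian of f at 0 is [[50, 30], [30, 18]] with rank 1, so corank 1. A Groebner basis of the Jacobian ideal J(f) in C{p,q} is {21875*p*q/3 - 390625*p/12 + q^4 + 50*q^3/3 + 49375*q^2/12 - 78125*q/4, p*q^2 - 50*p*q/3 + 625*p/12 + 8*q^3/15 - 115*q^2/12 + 125*q/4, p^2 + p*q + 5*p/4 + q^2/4 + 3*q/4}; counting standard monomials gives mu = 6. Corank 1: A-series; mu = 6 gives A_6. The Hessian of g at 0 is [[0, 0], [0, 0]] with rank 0, so corank 2. A Groebner basis of the Jacobian ideal J(g) in C{p,q} is {q^3, p^2 - 3*q^2/26, p*q - 9*q^2/26}; counting standard monomials gives mu = 4. Corank 2; j^3 = -(3*p - q)*(10*p^2 - 6*p*q + q^2) splits into three distinct lines over C (the quadratic factor has nonzero discriminant), so D_4. f is A_6 but g is D_4, hence not right-equivalent.

No.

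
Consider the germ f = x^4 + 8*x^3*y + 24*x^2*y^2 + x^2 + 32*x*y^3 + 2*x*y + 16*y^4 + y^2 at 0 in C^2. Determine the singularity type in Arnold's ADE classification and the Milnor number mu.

Type A3, Milnor number mu = 3.

The Hessian of f at 0 has rank 1. Corank 1: A-series; mu = 3 gives A_3.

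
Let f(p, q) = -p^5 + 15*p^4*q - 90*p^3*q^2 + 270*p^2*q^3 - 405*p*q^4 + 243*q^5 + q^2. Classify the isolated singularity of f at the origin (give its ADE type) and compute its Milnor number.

Type A_{4}, Milnor number mu = 4.

The Hessian of f at 0 has rank 1. Corank 1: A-series; mu = 4 gives A_4.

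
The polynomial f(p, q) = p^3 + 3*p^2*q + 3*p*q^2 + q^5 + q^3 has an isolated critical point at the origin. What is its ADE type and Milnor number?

Type E_8, Milnor number mu = 8.

The Hessian of f at 0 is [[0, 0], [0, 0]] with rank 0, so corank 2. A Groebner basis of the Jacobian ideal J(f) in C{p,q} is {q^4, p^2 + 2*p*q + q^2}; counting standard monomials gives mu = 8. Corank 2; j^3 = (p + q)^3 is a perfect cube, so E-series; the 5-jet and mu = 8 give E_8.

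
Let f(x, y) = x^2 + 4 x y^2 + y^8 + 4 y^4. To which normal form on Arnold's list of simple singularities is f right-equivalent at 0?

The Hessian of f at 0 has rank 1. Corank 1: A-series; mu = 7 gives A_7.

A7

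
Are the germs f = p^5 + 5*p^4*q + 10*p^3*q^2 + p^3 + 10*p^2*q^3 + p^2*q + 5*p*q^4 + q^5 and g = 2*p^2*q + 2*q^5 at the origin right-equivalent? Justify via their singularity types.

Yes.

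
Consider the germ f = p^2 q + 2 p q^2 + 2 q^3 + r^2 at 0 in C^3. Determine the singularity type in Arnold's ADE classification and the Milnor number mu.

Type D4, Milnor number mu = 4.

The Hessian of f at 0 has rank 1. Corank 2; j^3 = q*(p^2 + 2*p*q + 2*q^2) splits into three distinct lines over C (the quadratic factor has nonzero discriminant), so D_4.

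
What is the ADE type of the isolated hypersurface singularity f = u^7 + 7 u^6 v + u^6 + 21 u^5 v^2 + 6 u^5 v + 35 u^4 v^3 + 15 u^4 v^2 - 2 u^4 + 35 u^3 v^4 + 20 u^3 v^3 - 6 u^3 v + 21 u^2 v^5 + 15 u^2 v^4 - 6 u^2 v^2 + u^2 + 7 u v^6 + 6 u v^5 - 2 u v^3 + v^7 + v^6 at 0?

A6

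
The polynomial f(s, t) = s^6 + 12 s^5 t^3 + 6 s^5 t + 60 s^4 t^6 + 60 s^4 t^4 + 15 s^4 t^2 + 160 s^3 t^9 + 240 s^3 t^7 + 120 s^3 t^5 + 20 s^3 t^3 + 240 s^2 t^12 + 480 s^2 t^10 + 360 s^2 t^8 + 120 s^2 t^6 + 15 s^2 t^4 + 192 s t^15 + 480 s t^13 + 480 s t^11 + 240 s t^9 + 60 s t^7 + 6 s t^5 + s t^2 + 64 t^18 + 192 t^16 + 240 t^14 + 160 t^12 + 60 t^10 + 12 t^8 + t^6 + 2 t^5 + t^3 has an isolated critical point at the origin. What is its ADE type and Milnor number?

Type D_7, Milnor number mu = 7.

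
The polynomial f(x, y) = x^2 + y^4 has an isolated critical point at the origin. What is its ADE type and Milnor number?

The Hessian of f at 0 has rank 1. Corank 1: A-series; mu = 3 gives A_3.

Type A_{3}, Milnor number mu = 3.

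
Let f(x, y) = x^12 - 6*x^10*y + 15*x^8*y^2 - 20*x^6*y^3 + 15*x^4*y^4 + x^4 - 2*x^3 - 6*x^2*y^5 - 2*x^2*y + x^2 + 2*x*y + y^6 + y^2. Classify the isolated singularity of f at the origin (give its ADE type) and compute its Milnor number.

Type A_{5}, Milnor number mu = 5.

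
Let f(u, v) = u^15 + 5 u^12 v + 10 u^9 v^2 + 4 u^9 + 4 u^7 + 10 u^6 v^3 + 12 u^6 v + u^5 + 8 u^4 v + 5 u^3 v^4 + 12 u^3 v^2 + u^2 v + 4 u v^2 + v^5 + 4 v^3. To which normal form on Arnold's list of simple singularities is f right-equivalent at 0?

D_{6}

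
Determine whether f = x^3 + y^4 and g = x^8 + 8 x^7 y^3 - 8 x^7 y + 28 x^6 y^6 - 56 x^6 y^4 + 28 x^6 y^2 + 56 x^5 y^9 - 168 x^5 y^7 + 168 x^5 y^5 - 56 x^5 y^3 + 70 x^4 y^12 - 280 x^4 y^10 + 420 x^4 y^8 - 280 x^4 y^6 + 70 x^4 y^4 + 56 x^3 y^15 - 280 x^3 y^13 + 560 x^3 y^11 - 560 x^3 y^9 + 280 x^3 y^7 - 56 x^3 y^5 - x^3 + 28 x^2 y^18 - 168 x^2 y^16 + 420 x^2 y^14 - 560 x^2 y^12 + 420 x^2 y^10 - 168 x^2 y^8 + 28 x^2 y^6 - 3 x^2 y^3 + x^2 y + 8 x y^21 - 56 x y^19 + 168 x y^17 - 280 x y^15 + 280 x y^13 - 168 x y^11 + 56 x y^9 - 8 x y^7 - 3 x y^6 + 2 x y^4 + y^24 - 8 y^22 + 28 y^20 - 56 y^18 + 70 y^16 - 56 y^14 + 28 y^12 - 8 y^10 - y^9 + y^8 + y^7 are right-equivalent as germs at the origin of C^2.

The Hessian of f at 0 is [[0, 0], [0, 0]] with rank 0, so corank 2. A Groebner basis of the Jacobian ideal J(f) in C{x,y} is {y^3, x^2}; counting standard monomials gives mu = 6. Corank 2; j^3 = x^3 is a perfect cube, so E-series; the 4-jet and mu = 6 give E_6. The Hessian of g at 0 is [[0, 0], [0, 0]] with rank 0, so corank 2. A Groebner basis of the Jacobian ideal J(g) in C{x,y} is {x^2*y^2, 8*x^2*y + x^2 + x*y^3, 8*x^2*y + x*y + y^4, x^3}; counting standard monomials gives mu = 9. Corank 2; j^3 = -x^2*(x - y) has shape L^2 M (L != M), so D-series; mu = 9 gives D_9. f is E_6 but g is D_9, hence not right-equivalent.

No.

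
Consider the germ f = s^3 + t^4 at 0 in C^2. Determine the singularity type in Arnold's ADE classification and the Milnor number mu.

Type E_6, Milnor number mu = 6.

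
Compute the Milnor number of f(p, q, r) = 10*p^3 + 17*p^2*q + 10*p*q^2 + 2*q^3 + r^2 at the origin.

4

The Hessian of f at 0 is [[0, 0, 0], [0, 0, 0], [0, 0, 2]] with rank 1, so corank 2. A Groebner basis of the Jacobian ideal J(f) in C{p,q,r} is {q^3, p^2 - 2*q^2/11, p*q + 5*q^2/11, r}; counting standard monomials gives mu = 4. Corank 2; j^3 = (2*p + q)*(5*p^2 + 6*p*q + 2*q^2) splits into three distinct lines over C (the quadratic factor has nonzero discriminant), so D_4.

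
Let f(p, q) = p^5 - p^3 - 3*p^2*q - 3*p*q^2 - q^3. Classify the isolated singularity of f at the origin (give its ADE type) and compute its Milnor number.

The Hessian of f at 0 is [[0, 0], [0, 0]] with rank 0, so corank 2. A Groebner basis of the Jacobian ideal J(f) in C{p,q} is {q^5, p*q^3 + 3*q^4/4, p^2 + 2*p*q + q^2}; counting standard monomials gives mu = 8. Corank 2; j^3 = -(p + q)^3 is a perfect cube, so E-series; the 5-jet and mu = 8 give E_8.

Type E_8, Milnor number mu = 8.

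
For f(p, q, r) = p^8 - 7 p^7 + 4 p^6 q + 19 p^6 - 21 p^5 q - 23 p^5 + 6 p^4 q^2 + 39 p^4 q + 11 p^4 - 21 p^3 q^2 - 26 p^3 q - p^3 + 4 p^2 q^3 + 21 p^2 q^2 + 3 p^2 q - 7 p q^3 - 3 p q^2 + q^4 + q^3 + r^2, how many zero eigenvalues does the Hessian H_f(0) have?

2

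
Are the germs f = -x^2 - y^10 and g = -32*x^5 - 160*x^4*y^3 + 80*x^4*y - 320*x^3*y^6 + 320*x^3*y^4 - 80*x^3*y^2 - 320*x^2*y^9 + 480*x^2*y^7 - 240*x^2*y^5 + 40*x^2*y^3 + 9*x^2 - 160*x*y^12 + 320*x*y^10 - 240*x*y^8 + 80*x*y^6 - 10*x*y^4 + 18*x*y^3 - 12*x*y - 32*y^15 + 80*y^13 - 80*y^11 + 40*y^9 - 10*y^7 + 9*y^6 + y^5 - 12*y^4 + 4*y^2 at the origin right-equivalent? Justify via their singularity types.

No.

The Hessian of f at 0 is [[-2, 0], [0, 0]] with rank 1, so corank 1. A Groebner basis of the Jacobian ideal J(f) in C{x,y} is {y^9, x}; counting standard monomials gives mu = 9. Corank 1: A-series; mu = 9 gives A_9. The Hessian of g at 0 is [[18, -12], [-12, 8]] with rank 1, so corank 1. A Groebner basis of the Jacobian ideal J(g) in C{x,y} is {x + y^3 - 2*y/3, x^2 - 4*y^2/9, x*y - 2*y^2/3}; counting standard monomials gives mu = 4. Corank 1: A-series; mu = 4 gives A_4. f is A_9 but g is A_4, hence not right-equivalent.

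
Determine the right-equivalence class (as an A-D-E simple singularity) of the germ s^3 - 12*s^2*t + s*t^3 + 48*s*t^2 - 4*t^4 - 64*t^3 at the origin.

E_7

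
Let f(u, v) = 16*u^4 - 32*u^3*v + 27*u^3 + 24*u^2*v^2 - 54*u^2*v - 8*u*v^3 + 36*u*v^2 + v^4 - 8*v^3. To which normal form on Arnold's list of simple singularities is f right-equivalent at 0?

The Hessian of f at 0 has rank 0. Corank 2; j^3 = (3*u - 2*v)^3 is a perfect cube, so E-series; the 4-jet and mu = 6 give E_6.

E_{6}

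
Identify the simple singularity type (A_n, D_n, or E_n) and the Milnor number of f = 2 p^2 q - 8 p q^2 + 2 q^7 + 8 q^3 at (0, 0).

The Hessian of f at 0 is [[0, 0], [0, 0]] with rank 0, so corank 2. A Groebner basis of the Jacobian ideal J(f) in C{p,q} is {p^2/7 + q^6 - 4*q^2/7, p^3 - 8*q^3, p*q - 2*q^2}; counting standard monomials gives mu = 8. Corank 2; j^3 = 2*q*(p - 2*q)^2 has shape L^2 M (L != M), so D-series; mu = 8 gives D_8.

Type D8, Milnor number mu = 8.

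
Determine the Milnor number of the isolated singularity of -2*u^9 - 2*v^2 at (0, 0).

8

The Hessian of f at 0 has rank 1. Corank 1: A-series; mu = 8 gives A_8.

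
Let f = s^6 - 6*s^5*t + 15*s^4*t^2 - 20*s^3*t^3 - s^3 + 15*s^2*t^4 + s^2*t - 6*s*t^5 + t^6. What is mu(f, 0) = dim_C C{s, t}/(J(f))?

The Hessian of f at 0 is [[0, 0], [0, 0]] with rank 0, so corank 2. A Groebner basis of the Jacobian ideal J(f) in C{s,t} is {s*t/6 + t^5, s*t^2, s^2 - s*t}; counting standard monomials gives mu = 7. Corank 2; j^3 = -s^2*(s - t) has shape L^2 M (L != M), so D-series; mu = 7 gives D_7.

7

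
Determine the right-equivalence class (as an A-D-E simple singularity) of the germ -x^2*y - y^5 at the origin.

D_6

The Hessian of f at 0 is [[0, 0], [0, 0]] with rank 0, so corank 2. A Groebner basis of the Jacobian ideal J(f) in C{x,y} is {x^2/5 + y^4, x^3, x*y}; counting standard monomials gives mu = 6. Corank 2; j^3 = -x^2*y has shape L^2 M (L != M), so D-series; mu = 6 gives D_6.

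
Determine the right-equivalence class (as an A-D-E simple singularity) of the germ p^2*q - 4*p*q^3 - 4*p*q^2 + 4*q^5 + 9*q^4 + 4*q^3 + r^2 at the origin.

D5

The Hessian of f at 0 has rank 1. Corank 2; j^3 = q*(p - 2*q)^2 has shape L^2 M (L != M), so D-series; mu = 5 gives D_5.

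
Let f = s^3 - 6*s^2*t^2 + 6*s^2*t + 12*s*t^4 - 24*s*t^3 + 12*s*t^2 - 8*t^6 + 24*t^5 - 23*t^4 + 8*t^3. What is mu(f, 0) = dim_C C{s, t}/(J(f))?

The Hessian of f at 0 has rank 0. Corank 2; j^3 = (s + 2*t)^3 is a perfect cube, so E-series; the 4-jet and mu = 6 give E_6.

6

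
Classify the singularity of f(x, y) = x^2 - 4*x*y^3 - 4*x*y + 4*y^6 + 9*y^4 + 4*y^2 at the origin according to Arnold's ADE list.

The Hessian of f at 0 has rank 1. Corank 1: A-series; mu = 3 gives A_3.

A_{3}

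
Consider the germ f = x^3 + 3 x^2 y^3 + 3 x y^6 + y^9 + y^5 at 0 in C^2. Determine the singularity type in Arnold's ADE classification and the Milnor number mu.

The Hessian of f at 0 has rank 0. Corank 2; j^3 = x^3 is a perfect cube, so E-series; the 5-jet and mu = 8 give E_8.

Type E_8, Milnor number mu = 8.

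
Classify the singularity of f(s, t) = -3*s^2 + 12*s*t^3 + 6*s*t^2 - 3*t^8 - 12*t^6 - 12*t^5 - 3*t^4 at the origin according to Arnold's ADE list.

A_{7}

The Hessian of f at 0 is [[-6, 0], [0, 0]] with rank 1, so corank 1. A Groebner basis of the Jacobian ideal J(f) in C{s,t} is {s^3 - s^2/4 + s*t^2/2 - s*t/8 + s/16 - t^2/16, s^2*t - s^2 + 3*s*t^2/2 - s*t/4 + s/8 - t^2/8, -s/2 + t^3 + t^2/2}; counting standard monomials gives mu = 7. Corank 1: A-series; mu = 7 gives A_7.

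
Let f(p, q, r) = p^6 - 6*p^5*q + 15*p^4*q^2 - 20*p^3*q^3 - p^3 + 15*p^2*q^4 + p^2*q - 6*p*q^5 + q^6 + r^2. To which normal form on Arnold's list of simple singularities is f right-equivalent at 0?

The Hessian of f at 0 is [[0, 0, 0], [0, 0, 0], [0, 0, 2]] with rank 1, so corank 2. A Groebner basis of the Jacobian ideal J(f) in C{p,q,r} is {p*q/6 + q^5, p*q^2, p^2 - p*q, r}; counting standard monomials gives mu = 7. Corank 2; j^3 = -p^2*(p - q) has shape L^2 M (L != M), so D-series; mu = 7 gives D_7.

D7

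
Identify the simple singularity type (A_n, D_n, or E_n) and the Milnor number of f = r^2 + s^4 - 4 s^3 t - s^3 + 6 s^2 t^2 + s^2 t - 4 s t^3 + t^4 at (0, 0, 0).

Type D5, Milnor number mu = 5.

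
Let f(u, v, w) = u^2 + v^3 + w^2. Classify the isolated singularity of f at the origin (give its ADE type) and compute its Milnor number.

The Hessian of f at 0 has rank 2. Corank 1: A-series; mu = 2 gives A_2.

Type A_{2}, Milnor number mu = 2.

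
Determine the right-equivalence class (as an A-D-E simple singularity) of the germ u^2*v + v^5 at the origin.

D6

The Hessian of f at 0 is [[0, 0], [0, 0]] with rank 0, so corank 2. A Groebner basis of the Jacobian ideal J(f) in C{u,v} is {u^2/5 + v^4, u^3, u*v}; counting standard monomials gives mu = 6. Corank 2; j^3 = u^2*v has shape L^2 M (L != M), so D-series; mu = 6 gives D_6.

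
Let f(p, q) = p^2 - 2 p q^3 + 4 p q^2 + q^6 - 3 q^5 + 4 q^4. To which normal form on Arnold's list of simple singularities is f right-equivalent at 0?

The Hessian of f at 0 has rank 1. Corank 1: A-series; mu = 4 gives A_4.

A_4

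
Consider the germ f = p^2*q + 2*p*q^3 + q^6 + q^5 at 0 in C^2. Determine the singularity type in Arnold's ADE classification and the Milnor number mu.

Type D_7, Milnor number mu = 7.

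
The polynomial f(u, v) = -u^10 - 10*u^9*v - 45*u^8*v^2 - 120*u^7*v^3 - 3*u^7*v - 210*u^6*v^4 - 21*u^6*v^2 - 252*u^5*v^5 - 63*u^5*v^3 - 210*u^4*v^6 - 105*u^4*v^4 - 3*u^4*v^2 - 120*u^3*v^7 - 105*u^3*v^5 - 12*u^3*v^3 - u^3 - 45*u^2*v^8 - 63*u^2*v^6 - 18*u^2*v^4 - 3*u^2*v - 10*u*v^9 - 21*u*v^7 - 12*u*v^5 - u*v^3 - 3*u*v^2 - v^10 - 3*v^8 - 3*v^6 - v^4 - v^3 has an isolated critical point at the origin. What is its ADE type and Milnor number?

Type E7, Milnor number mu = 7.

The Hessian of f at 0 has rank 0. Corank 2; j^3 = -(u + v)^3 is a perfect cube, so E-series; the 4-jet and mu = 7 give E_7.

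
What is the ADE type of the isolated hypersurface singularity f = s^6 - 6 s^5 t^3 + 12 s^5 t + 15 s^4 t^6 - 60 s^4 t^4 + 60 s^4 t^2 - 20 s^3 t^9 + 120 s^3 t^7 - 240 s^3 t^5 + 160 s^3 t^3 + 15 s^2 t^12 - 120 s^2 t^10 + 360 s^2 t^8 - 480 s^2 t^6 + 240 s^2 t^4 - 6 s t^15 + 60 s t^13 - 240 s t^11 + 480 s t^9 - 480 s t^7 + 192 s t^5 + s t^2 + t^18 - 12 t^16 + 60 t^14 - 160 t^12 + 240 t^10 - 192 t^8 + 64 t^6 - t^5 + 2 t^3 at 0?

D7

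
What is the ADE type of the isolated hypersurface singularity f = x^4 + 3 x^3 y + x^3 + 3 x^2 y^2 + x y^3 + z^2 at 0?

E_{7}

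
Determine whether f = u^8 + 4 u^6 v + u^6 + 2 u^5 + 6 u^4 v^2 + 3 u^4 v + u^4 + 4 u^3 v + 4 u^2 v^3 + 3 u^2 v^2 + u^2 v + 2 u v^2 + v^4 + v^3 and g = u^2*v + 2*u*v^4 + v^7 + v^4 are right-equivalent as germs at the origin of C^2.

Yes.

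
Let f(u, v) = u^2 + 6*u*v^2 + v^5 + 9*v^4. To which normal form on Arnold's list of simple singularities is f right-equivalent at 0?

The Hessian of f at 0 has rank 1. Corank 1: A-series; mu = 4 gives A_4.

A_{4}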